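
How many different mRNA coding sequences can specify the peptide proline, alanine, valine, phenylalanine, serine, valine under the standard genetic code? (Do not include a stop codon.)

Pro: 4 codons.
Ala: 4 codons.
Val: 4 codons.
Phe: 2 codons.
Ser: 6 codons.
Val: 4 codons.
4 × 4 × 4 × 2 × 6 × 4 = 3072.

3072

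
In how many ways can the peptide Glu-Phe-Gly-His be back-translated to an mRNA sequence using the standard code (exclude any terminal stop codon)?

Glu: 2 codons.
Phe: 2 codons.
Gly: 4 codons.
His: 2 codons.
2 × 2 × 4 × 2 = 32.

32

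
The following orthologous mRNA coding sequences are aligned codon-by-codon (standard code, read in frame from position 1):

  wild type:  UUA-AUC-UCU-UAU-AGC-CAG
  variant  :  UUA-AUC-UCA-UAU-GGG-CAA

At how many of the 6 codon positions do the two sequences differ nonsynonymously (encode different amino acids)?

1

Codon 1: UUA Leu / UUA Leu — identical.
Codon 2: AUC Ile / AUC Ile — identical.
Codon 3: UCU Ser / UCA Ser — synonymous.
Codon 4: UAU Tyr / UAU Tyr — identical.
Codon 5: AGC Ser / GGG Gly — nonsynonymous.
Codon 6: CAG Gln / CAA Gln — synonymous.
Nonsynonymous differences: 1.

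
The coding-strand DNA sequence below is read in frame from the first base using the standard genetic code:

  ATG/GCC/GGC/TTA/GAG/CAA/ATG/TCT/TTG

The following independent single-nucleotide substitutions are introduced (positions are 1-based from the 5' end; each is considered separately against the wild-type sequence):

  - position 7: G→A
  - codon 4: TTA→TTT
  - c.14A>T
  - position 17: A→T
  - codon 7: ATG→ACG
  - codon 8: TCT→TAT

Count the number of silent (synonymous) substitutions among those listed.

0

Codon 3: GGC (Gly) → AGC (Ser) — missense.
Codon 4: TTA (Leu) → TTT (Phe) — missense.
Codon 5: GAG (Glu) → GTG (Val) — missense.
Codon 6: CAA (Gln) → CTA (Leu) — missense.
Codon 7: ATG (Met) → ACG (Thr) — missense.
Codon 8: TCT (Ser) → TAT (Tyr) — missense.
Synonymous: 0 of 6.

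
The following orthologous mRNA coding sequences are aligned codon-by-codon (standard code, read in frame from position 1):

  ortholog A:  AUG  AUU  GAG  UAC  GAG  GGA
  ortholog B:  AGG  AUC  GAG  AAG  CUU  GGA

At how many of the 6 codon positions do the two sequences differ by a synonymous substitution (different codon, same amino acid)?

Codon 1: AUG Met / AGG Arg — nonsynonymous.
Codon 2: AUU Ile / AUC Ile — synonymous.
Codon 3: GAG Glu / GAG Glu — identical.
Codon 4: UAC Tyr / AAG Lys — nonsynonymous.
Codon 5: GAG Glu / CUU Leu — nonsynonymous.
Codon 6: GGA Gly / GGA Gly — identical.
Synonymous differences: 1.

1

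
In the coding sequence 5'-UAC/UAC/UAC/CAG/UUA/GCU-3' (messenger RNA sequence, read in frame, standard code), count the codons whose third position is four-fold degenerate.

Codon 1 UAC (Tyr): third position 2-fold.
Codon 2 UAC (Tyr): third position 2-fold.
Codon 3 UAC (Tyr): third position 2-fold.
Codon 4 CAG (Gln): third position 2-fold.
Codon 5 UUA (Leu): third position 2-fold.
Codon 6 GCU (Ala): third position 4-fold.
Four-fold degenerate third positions: 1.

1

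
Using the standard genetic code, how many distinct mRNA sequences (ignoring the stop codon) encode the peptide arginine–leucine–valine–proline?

576

Arg: 6 codons.
Leu: 6 codons.
Val: 4 codons.
Pro: 4 codons.
6 × 6 × 4 × 4 = 576.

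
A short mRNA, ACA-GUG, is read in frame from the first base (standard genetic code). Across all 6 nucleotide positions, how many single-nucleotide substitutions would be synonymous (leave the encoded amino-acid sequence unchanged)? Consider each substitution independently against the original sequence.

6

Codon 1 (ACA, Thr): 3 synonymous substitutions.
Codon 2 (GUG, Val): 3 synonymous substitutions.
Total: 3 + 3 = 6.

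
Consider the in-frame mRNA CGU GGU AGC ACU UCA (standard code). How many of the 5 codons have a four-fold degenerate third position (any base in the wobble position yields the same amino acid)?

4

Codon 1 CGU (Arg): third position 4-fold.
Codon 2 GGU (Gly): third position 4-fold.
Codon 3 AGC (Ser): third position 2-fold.
Codon 4 ACU (Thr): third position 4-fold.
Codon 5 UCA (Ser): third position 4-fold.
Four-fold degenerate third positions: 4.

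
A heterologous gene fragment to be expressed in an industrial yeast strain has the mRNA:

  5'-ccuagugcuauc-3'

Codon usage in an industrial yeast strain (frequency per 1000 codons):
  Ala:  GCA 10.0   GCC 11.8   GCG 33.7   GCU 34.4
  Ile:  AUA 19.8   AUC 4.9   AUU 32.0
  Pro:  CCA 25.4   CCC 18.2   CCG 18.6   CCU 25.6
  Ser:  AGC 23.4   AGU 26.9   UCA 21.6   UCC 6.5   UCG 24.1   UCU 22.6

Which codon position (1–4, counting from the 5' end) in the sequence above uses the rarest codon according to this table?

Codon 1 CCU (Pro): 25.6 per 1000.
Codon 2 AGU (Ser): 26.9 per 1000.
Codon 3 GCU (Ala): 34.4 per 1000.
Codon 4 AUC (Ile): 4.9 per 1000.
Lowest frequency is 4.9 at codon 4.

4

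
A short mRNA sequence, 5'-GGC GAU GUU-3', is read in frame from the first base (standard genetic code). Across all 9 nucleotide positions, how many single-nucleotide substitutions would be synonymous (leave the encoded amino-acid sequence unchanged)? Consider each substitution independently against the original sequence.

7

Codon 1 (GGC, Gly): 3 synonymous substitutions.
Codon 2 (GAU, Asp): 1 synonymous substitution.
Codon 3 (GUU, Val): 3 synonymous substitutions.
Total: 3 + 1 + 3 = 7.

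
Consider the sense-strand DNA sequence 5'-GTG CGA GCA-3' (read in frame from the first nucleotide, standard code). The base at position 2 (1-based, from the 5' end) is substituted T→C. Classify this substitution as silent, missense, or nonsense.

Position 2 falls in codon 1: GTG → Val.
After the substitution the codon is GCG → Ala.
Val ≠ Ala, so this is a missense mutation.

missense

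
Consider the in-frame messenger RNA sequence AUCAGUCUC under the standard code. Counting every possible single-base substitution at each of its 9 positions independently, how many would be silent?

Codon 1 (AUC, Ile): 2 synonymous substitutions.
Codon 2 (AGU, Ser): 1 synonymous substitution.
Codon 3 (CUC, Leu): 3 synonymous substitutions.
Total: 2 + 1 + 3 = 6.

6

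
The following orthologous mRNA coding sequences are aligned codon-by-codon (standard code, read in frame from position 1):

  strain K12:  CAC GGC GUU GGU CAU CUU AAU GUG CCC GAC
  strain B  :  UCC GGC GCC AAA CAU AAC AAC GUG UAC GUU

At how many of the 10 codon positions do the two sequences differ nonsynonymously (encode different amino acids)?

6

Codon 1: CAC His / UCC Ser — nonsynonymous.
Codon 2: GGC Gly / GGC Gly — identical.
Codon 3: GUU Val / GCC Ala — nonsynonymous.
Codon 4: GGU Gly / AAA Lys — nonsynonymous.
Codon 5: CAU His / CAU His — identical.
Codon 6: CUU Leu / AAC Asn — nonsynonymous.
Codon 7: AAU Asn / AAC Asn — synonymous.
Codon 8: GUG Val / GUG Val — identical.
Codon 9: CCC Pro / UAC Tyr — nonsynonymous.
Codon 10: GAC Asp / GUU Val — nonsynonymous.
Nonsynonymous differences: 6.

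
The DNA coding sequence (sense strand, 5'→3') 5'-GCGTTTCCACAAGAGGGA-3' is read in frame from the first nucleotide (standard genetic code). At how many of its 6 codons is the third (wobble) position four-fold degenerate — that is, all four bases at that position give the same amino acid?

3

Codon 1 GCG (Ala): third position 4-fold.
Codon 2 TTT (Phe): third position 2-fold.
Codon 3 CCA (Pro): third position 4-fold.
Codon 4 CAA (Gln): third position 2-fold.
Codon 5 GAG (Glu): third position 2-fold.
Codon 6 GGA (Gly): third position 4-fold.
Four-fold degenerate third positions: 3.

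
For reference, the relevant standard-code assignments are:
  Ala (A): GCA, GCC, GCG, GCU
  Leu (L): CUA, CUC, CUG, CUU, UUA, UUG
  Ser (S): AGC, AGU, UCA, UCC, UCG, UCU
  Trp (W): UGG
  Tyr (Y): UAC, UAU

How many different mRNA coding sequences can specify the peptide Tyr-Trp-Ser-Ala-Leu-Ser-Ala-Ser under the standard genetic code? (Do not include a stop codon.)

Tyr: 2 codons.
Trp: 1 codon.
Ser: 6 codons.
Ala: 4 codons.
Leu: 6 codons.
Ser: 6 codons.
Ala: 4 codons.
Ser: 6 codons.
2 × 1 × 6 × 4 × 6 × 6 × 4 × 6 = 41472.

41472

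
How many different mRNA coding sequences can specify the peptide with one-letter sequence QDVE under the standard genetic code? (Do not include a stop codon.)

32

Gln: 2 codons.
Asp: 2 codons.
Val: 4 codons.
Glu: 2 codons.
2 × 2 × 4 × 2 = 32.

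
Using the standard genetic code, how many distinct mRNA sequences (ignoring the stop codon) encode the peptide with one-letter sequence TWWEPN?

Thr: 4 codons.
Trp: 1 codon.
Trp: 1 codon.
Glu: 2 codons.
Pro: 4 codons.
Asn: 2 codons.
4 × 1 × 1 × 2 × 4 × 2 = 64.

64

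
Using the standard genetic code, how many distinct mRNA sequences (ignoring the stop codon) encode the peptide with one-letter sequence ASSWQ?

Ala: 4 codons.
Ser: 6 codons.
Ser: 6 codons.
Trp: 1 codon.
Gln: 2 codons.
4 × 6 × 6 × 1 × 2 = 288.

288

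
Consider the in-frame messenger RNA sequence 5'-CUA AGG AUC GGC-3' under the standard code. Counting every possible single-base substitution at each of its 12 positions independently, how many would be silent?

Codon 1 (CUA, Leu): 4 synonymous substitutions.
Codon 2 (AGG, Arg): 2 synonymous substitutions.
Codon 3 (AUC, Ile): 2 synonymous substitutions.
Codon 4 (GGC, Gly): 3 synonymous substitutions.
Total: 4 + 2 + 2 + 3 = 11.

11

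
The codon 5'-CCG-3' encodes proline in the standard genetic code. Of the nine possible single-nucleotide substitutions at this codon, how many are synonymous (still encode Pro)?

Position 1: none → 0 synonymous.
Position 2: none → 0 synonymous.
Position 3: CCU, CCC, CCA → 3 synonymous.
Total: 0 + 0 + 3 = 3.

3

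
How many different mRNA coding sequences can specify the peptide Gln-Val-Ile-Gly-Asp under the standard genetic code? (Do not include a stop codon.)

Gln: 2 codons.
Val: 4 codons.
Ile: 3 codons.
Gly: 4 codons.
Asp: 2 codons.
2 × 4 × 3 × 4 × 2 = 192.

192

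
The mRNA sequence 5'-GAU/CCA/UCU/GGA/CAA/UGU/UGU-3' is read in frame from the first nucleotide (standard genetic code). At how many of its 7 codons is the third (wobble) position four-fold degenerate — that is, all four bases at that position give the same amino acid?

3

Codon 1 GAU (Asp): third position 2-fold.
Codon 2 CCA (Pro): third position 4-fold.
Codon 3 UCU (Ser): third position 4-fold.
Codon 4 GGA (Gly): third position 4-fold.
Codon 5 CAA (Gln): third position 2-fold.
Codon 6 UGU (Cys): third position 2-fold.
Codon 7 UGU (Cys): third position 2-fold.
Four-fold degenerate third positions: 3.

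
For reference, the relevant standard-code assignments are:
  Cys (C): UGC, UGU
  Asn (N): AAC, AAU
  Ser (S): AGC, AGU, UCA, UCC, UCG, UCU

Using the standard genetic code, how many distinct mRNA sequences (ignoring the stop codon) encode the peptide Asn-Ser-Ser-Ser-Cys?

864

Asn: 2 codons.
Ser: 6 codons.
Ser: 6 codons.
Ser: 6 codons.
Cys: 2 codons.
2 × 6 × 6 × 6 × 2 = 864.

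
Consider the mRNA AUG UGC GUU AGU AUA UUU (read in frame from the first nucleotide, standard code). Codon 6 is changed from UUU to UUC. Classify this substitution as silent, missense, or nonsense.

Position 18 falls in codon 6: UUU → Phe.
After the substitution the codon is UUC → Phe.
Both encode Phe, so the change is synonymous.

silent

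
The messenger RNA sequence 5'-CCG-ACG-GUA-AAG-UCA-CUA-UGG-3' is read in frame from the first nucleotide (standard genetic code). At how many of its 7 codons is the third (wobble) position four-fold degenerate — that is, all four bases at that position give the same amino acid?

Codon 1 CCG (Pro): third position 4-fold.
Codon 2 ACG (Thr): third position 4-fold.
Codon 3 GUA (Val): third position 4-fold.
Codon 4 AAG (Lys): third position 2-fold.
Codon 5 UCA (Ser): third position 4-fold.
Codon 6 CUA (Leu): third position 4-fold.
Codon 7 UGG (Trp): third position 1-fold.
Four-fold degenerate third positions: 5.

5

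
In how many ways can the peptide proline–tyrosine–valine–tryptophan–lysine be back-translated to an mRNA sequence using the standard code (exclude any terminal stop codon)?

Pro: 4 codons.
Tyr: 2 codons.
Val: 4 codons.
Trp: 1 codon.
Lys: 2 codons.
4 × 2 × 4 × 1 × 2 = 64.

64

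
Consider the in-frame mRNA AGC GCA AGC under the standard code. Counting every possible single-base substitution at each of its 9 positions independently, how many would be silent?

5

Codon 1 (AGC, Ser): 1 synonymous substitution.
Codon 2 (GCA, Ala): 3 synonymous substitutions.
Codon 3 (AGC, Ser): 1 synonymous substitution.
Total: 1 + 3 + 1 = 5.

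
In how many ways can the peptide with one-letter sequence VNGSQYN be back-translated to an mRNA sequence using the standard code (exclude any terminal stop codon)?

1536

Val: 4 codons.
Asn: 2 codons.
Gly: 4 codons.
Ser: 6 codons.
Gln: 2 codons.
Tyr: 2 codons.
Asn: 2 codons.
4 × 2 × 4 × 6 × 2 × 2 × 2 = 1536.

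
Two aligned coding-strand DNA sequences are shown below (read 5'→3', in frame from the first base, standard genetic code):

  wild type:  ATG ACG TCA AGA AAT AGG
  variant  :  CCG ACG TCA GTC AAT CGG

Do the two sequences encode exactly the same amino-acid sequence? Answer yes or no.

Codon 1: ATG Met / CCG Pro — nonsynonymous.
Codon 2: ACG Thr / ACG Thr — identical.
Codon 3: TCA Ser / TCA Ser — identical.
Codon 4: AGA Arg / GTC Val — nonsynonymous.
Codon 5: AAT Asn / AAT Asn — identical.
Codon 6: AGG Arg / CGG Arg — synonymous.
Nonsynonymous differences: 2 → different protein.

no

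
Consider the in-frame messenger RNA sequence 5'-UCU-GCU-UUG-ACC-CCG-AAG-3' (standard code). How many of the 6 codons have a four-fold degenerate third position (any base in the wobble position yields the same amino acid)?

Codon 1 UCU (Ser): third position 4-fold.
Codon 2 GCU (Ala): third position 4-fold.
Codon 3 UUG (Leu): third position 2-fold.
Codon 4 ACC (Thr): third position 4-fold.
Codon 5 CCG (Pro): third position 4-fold.
Codon 6 AAG (Lys): third position 2-fold.
Four-fold degenerate third positions: 4.

4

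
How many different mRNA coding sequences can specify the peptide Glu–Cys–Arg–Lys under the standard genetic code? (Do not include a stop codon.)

Glu: 2 codons.
Cys: 2 codons.
Arg: 6 codons.
Lys: 2 codons.
2 × 2 × 6 × 2 = 48.

48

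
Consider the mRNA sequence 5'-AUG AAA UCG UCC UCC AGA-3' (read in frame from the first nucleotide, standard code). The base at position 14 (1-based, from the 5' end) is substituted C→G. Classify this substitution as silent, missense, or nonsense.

missense

Position 14 falls in codon 5: UCC → Ser.
After the substitution the codon is UGC → Cys.
Ser ≠ Cys, so this is a missense mutation.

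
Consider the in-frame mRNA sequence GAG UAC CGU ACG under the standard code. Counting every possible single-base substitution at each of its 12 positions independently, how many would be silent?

8

Codon 1 (GAG, Glu): 1 synonymous substitution.
Codon 2 (UAC, Tyr): 1 synonymous substitution.
Codon 3 (CGU, Arg): 3 synonymous substitutions.
Codon 4 (ACG, Thr): 3 synonymous substitutions.
Total: 1 + 1 + 3 + 3 = 8.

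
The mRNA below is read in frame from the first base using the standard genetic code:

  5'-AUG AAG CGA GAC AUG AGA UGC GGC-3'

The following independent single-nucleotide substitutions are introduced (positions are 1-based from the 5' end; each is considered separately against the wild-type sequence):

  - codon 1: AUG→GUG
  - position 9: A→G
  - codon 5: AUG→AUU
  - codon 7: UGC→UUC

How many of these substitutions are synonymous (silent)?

Codon 1: AUG (Met) → GUG (Val) — missense.
Codon 3: CGA (Arg) → CGG (Arg) — synonymous.
Codon 5: AUG (Met) → AUU (Ile) — missense.
Codon 7: UGC (Cys) → UUC (Phe) — missense.
Synonymous: 1 of 4.

1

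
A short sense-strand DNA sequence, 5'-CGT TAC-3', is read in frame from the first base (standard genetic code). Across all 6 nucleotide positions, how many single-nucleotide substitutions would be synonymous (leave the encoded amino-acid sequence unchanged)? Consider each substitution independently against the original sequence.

Codon 1 (CGT, Arg): 3 synonymous substitutions.
Codon 2 (TAC, Tyr): 1 synonymous substitution.
Total: 3 + 1 = 4.

4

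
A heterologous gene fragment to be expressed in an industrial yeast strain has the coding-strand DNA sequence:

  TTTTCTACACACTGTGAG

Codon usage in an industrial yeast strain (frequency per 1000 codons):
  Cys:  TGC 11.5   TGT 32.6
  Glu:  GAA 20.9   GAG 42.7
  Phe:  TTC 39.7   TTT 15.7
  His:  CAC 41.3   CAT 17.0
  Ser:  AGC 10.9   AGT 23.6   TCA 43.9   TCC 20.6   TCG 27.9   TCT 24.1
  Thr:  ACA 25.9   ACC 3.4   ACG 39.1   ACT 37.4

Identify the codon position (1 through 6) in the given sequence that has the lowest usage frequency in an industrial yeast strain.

Codon 1 TTT (Phe): 15.7 per 1000.
Codon 2 TCT (Ser): 24.1 per 1000.
Codon 3 ACA (Thr): 25.9 per 1000.
Codon 4 CAC (His): 41.3 per 1000.
Codon 5 TGT (Cys): 32.6 per 1000.
Codon 6 GAG (Glu): 42.7 per 1000.
Lowest frequency is 15.7 at codon 1.

1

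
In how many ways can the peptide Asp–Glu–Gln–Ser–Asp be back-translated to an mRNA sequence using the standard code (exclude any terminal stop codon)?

96

Asp: 2 codons.
Glu: 2 codons.
Gln: 2 codons.
Ser: 6 codons.
Asp: 2 codons.
2 × 2 × 2 × 6 × 2 = 96.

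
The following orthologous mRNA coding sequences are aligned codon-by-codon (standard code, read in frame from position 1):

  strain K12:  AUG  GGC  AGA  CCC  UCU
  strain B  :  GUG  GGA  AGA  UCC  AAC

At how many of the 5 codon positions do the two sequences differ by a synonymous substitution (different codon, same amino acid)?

1

Codon 1: AUG Met / GUG Val — nonsynonymous.
Codon 2: GGC Gly / GGA Gly — synonymous.
Codon 3: AGA Arg / AGA Arg — identical.
Codon 4: CCC Pro / UCC Ser — nonsynonymous.
Codon 5: UCU Ser / AAC Asn — nonsynonymous.
Synonymous differences: 1.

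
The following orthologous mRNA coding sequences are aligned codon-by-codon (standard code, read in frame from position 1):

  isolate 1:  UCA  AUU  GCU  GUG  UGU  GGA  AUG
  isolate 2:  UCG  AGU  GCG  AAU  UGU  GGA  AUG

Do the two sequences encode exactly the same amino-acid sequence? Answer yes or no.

Codon 1: UCA Ser / UCG Ser — synonymous.
Codon 2: AUU Ile / AGU Ser — nonsynonymous.
Codon 3: GCU Ala / GCG Ala — synonymous.
Codon 4: GUG Val / AAU Asn — nonsynonymous.
Codon 5: UGU Cys / UGU Cys — identical.
Codon 6: GGA Gly / GGA Gly — identical.
Codon 7: AUG Met / AUG Met — identical.
Nonsynonymous differences: 2 → different protein.

no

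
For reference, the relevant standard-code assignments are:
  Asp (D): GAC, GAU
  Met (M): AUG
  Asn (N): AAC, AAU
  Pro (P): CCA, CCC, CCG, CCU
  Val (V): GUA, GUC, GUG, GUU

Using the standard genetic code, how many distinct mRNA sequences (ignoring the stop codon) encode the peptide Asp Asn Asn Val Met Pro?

128

Asp: 2 codons.
Asn: 2 codons.
Asn: 2 codons.
Val: 4 codons.
Met: 1 codon.
Pro: 4 codons.
2 × 2 × 2 × 4 × 1 × 4 = 128.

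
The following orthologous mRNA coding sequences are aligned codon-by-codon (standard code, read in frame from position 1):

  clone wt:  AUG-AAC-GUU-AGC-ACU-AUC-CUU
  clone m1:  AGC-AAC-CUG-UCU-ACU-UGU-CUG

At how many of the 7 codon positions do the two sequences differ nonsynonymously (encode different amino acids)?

3

Codon 1: AUG Met / AGC Ser — nonsynonymous.
Codon 2: AAC Asn / AAC Asn — identical.
Codon 3: GUU Val / CUG Leu — nonsynonymous.
Codon 4: AGC Ser / UCU Ser — synonymous.
Codon 5: ACU Thr / ACU Thr — identical.
Codon 6: AUC Ile / UGU Cys — nonsynonymous.
Codon 7: CUU Leu / CUG Leu — synonymous.
Nonsynonymous differences: 3.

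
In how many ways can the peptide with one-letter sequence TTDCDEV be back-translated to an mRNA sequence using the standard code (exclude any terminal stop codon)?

Thr: 4 codons.
Thr: 4 codons.
Asp: 2 codons.
Cys: 2 codons.
Asp: 2 codons.
Glu: 2 codons.
Val: 4 codons.
4 × 4 × 2 × 2 × 2 × 2 × 4 = 1024.

1024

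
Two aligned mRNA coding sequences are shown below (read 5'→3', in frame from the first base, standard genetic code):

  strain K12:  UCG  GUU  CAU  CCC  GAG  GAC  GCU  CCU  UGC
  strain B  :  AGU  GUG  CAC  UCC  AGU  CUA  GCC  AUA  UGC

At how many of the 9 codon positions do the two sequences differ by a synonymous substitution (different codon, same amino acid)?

4

Codon 1: UCG Ser / AGU Ser — synonymous.
Codon 2: GUU Val / GUG Val — synonymous.
Codon 3: CAU His / CAC His — synonymous.
Codon 4: CCC Pro / UCC Ser — nonsynonymous.
Codon 5: GAG Glu / AGU Ser — nonsynonymous.
Codon 6: GAC Asp / CUA Leu — nonsynonymous.
Codon 7: GCU Ala / GCC Ala — synonymous.
Codon 8: CCU Pro / AUA Ile — nonsynonymous.
Codon 9: UGC Cys / UGC Cys — identical.
Synonymous differences: 4.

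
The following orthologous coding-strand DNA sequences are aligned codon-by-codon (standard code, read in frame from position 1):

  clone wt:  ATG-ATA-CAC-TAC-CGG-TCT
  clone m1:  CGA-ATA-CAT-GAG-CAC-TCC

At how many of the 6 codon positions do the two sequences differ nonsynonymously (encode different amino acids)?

Codon 1: ATG Met / CGA Arg — nonsynonymous.
Codon 2: ATA Ile / ATA Ile — identical.
Codon 3: CAC His / CAT His — synonymous.
Codon 4: TAC Tyr / GAG Glu — nonsynonymous.
Codon 5: CGG Arg / CAC His — nonsynonymous.
Codon 6: TCT Ser / TCC Ser — synonymous.
Nonsynonymous differences: 3.

3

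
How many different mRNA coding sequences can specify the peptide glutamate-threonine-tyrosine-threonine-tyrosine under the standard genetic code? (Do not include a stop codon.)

128

Glu: 2 codons.
Thr: 4 codons.
Tyr: 2 codons.
Thr: 4 codons.
Tyr: 2 codons.
2 × 4 × 2 × 4 × 2 = 128.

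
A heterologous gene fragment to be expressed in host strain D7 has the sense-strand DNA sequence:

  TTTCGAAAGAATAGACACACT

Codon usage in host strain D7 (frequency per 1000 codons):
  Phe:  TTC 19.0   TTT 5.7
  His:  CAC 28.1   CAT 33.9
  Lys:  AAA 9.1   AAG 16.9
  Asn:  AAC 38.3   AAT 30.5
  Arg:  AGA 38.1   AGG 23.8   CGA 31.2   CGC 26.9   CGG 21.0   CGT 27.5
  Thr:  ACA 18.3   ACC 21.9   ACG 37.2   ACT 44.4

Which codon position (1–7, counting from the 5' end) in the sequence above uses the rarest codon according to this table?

1

Codon 1 TTT (Phe): 5.7 per 1000.
Codon 2 CGA (Arg): 31.2 per 1000.
Codon 3 AAG (Lys): 16.9 per 1000.
Codon 4 AAT (Asn): 30.5 per 1000.
Codon 5 AGA (Arg): 38.1 per 1000.
Codon 6 CAC (His): 28.1 per 1000.
Codon 7 ACT (Thr): 44.4 per 1000.
Lowest frequency is 5.7 at codon 1.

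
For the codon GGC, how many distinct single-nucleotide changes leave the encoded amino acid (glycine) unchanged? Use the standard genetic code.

3

Position 1: none → 0 synonymous.
Position 2: none → 0 synonymous.
Position 3: GGU, GGA, GGG → 3 synonymous.
Total: 0 + 0 + 3 = 3.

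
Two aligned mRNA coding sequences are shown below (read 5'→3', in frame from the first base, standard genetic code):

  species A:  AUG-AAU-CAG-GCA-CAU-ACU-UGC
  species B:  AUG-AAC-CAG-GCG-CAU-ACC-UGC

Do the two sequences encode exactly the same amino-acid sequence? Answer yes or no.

Codon 1: AUG Met / AUG Met — identical.
Codon 2: AAU Asn / AAC Asn — synonymous.
Codon 3: CAG Gln / CAG Gln — identical.
Codon 4: GCA Ala / GCG Ala — synonymous.
Codon 5: CAU His / CAU His — identical.
Codon 6: ACU Thr / ACC Thr — synonymous.
Codon 7: UGC Cys / UGC Cys — identical.
Nonsynonymous differences: 0 → same protein.

yes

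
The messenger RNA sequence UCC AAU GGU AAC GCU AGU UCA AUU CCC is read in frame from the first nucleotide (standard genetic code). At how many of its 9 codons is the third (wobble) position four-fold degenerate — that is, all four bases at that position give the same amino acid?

5

Codon 1 UCC (Ser): third position 4-fold.
Codon 2 AAU (Asn): third position 2-fold.
Codon 3 GGU (Gly): third position 4-fold.
Codon 4 AAC (Asn): third position 2-fold.
Codon 5 GCU (Ala): third position 4-fold.
Codon 6 AGU (Ser): third position 2-fold.
Codon 7 UCA (Ser): third position 4-fold.
Codon 8 AUU (Ile): third position 3-fold.
Codon 9 CCC (Pro): third position 4-fold.
Four-fold degenerate third positions: 5.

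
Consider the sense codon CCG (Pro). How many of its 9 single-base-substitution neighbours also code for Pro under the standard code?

Position 1: none → 0 synonymous.
Position 2: none → 0 synonymous.
Position 3: CCU, CCC, CCA → 3 synonymous.
Total: 0 + 0 + 3 = 3.

3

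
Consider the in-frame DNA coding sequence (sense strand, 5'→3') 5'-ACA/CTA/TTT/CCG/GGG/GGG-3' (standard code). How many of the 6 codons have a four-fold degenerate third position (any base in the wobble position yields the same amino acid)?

5

Codon 1 ACA (Thr): third position 4-fold.
Codon 2 CTA (Leu): third position 4-fold.
Codon 3 TTT (Phe): third position 2-fold.
Codon 4 CCG (Pro): third position 4-fold.
Codon 5 GGG (Gly): third position 4-fold.
Codon 6 GGG (Gly): third position 4-fold.
Four-fold degenerate third positions: 5.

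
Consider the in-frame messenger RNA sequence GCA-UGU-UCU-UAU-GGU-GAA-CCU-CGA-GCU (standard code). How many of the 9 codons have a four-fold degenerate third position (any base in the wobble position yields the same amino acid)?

Codon 1 GCA (Ala): third position 4-fold.
Codon 2 UGU (Cys): third position 2-fold.
Codon 3 UCU (Ser): third position 4-fold.
Codon 4 UAU (Tyr): third position 2-fold.
Codon 5 GGU (Gly): third position 4-fold.
Codon 6 GAA (Glu): third position 2-fold.
Codon 7 CCU (Pro): third position 4-fold.
Codon 8 CGA (Arg): third position 4-fold.
Codon 9 GCU (Ala): third position 4-fold.
Four-fold degenerate third positions: 6.

6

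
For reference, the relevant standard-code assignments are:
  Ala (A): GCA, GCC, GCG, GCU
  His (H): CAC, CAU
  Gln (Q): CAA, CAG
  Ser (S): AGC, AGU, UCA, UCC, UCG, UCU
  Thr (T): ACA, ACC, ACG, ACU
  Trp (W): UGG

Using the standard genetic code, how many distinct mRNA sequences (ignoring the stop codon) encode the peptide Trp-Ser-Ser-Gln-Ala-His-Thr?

Trp: 1 codon.
Ser: 6 codons.
Ser: 6 codons.
Gln: 2 codons.
Ala: 4 codons.
His: 2 codons.
Thr: 4 codons.
1 × 6 × 6 × 2 × 4 × 2 × 4 = 2304.

2304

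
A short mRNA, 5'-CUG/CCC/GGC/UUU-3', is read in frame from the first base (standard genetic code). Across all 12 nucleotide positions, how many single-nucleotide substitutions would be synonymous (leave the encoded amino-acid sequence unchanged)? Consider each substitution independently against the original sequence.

11

Codon 1 (CUG, Leu): 4 synonymous substitutions.
Codon 2 (CCC, Pro): 3 synonymous substitutions.
Codon 3 (GGC, Gly): 3 synonymous substitutions.
Codon 4 (UUU, Phe): 1 synonymous substitution.
Total: 4 + 3 + 3 + 1 = 11.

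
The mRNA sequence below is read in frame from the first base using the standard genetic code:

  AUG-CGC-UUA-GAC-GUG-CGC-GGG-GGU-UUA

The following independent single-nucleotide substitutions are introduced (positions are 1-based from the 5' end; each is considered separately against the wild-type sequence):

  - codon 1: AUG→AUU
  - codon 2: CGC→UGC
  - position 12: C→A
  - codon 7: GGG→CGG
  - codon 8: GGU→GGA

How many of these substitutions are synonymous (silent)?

Codon 1: AUG (Met) → AUU (Ile) — missense.
Codon 2: CGC (Arg) → UGC (Cys) — missense.
Codon 4: GAC (Asp) → GAA (Glu) — missense.
Codon 7: GGG (Gly) → CGG (Arg) — missense.
Codon 8: GGU (Gly) → GGA (Gly) — synonymous.
Synonymous: 1 of 5.

1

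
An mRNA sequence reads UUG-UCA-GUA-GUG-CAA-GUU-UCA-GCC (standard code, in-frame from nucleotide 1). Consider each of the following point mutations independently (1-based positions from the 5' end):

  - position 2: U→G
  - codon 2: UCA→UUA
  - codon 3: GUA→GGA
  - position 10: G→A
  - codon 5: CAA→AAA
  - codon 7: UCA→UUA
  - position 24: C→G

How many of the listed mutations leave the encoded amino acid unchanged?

Codon 1: UUG (Leu) → UGG (Trp) — missense.
Codon 2: UCA (Ser) → UUA (Leu) — missense.
Codon 3: GUA (Val) → GGA (Gly) — missense.
Codon 4: GUG (Val) → AUG (Met) — missense.
Codon 5: CAA (Gln) → AAA (Lys) — missense.
Codon 7: UCA (Ser) → UUA (Leu) — missense.
Codon 8: GCC (Ala) → GCG (Ala) — synonymous.
Synonymous: 1 of 7.

1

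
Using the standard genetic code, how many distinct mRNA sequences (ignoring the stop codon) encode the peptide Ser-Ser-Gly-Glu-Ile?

864

Ser: 6 codons.
Ser: 6 codons.
Gly: 4 codons.
Glu: 2 codons.
Ile: 3 codons.
6 × 6 × 4 × 2 × 3 = 864.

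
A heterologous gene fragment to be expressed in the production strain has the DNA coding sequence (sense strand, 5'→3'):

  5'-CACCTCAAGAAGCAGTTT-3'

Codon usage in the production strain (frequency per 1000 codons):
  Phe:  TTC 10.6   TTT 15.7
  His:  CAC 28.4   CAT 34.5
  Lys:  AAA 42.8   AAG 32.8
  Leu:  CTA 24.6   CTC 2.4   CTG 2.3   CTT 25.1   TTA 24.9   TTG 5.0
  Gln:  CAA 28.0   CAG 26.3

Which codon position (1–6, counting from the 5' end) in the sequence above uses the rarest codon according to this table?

2

Codon 1 CAC (His): 28.4 per 1000.
Codon 2 CTC (Leu): 2.4 per 1000.
Codon 3 AAG (Lys): 32.8 per 1000.
Codon 4 AAG (Lys): 32.8 per 1000.
Codon 5 CAG (Gln): 26.3 per 1000.
Codon 6 TTT (Phe): 15.7 per 1000.
Lowest frequency is 2.4 at codon 2.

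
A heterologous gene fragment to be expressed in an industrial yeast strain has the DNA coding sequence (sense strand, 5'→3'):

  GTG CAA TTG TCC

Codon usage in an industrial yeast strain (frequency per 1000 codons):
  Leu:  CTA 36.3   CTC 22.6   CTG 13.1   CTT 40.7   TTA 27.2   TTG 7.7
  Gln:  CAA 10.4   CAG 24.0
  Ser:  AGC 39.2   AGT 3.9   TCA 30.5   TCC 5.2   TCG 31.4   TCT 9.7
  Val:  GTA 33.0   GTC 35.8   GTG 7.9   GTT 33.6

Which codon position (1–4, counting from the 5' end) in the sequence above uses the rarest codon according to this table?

4

Codon 1 GTG (Val): 7.9 per 1000.
Codon 2 CAA (Gln): 10.4 per 1000.
Codon 3 TTG (Leu): 7.7 per 1000.
Codon 4 TCC (Ser): 5.2 per 1000.
Lowest frequency is 5.2 at codon 4.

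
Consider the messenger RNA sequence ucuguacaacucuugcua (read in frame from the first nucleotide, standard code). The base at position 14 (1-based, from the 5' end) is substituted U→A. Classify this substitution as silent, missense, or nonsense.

Position 14 falls in codon 5: UUG → Leu.
After the substitution the codon is UAG → Stop.
The new codon is a stop codon, so this is a nonsense mutation.

nonsense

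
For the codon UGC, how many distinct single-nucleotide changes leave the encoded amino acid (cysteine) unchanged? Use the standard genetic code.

1

Position 1: none → 0 synonymous.
Position 2: none → 0 synonymous.
Position 3: UGU → 1 synonymous.
Total: 0 + 0 + 1 = 1.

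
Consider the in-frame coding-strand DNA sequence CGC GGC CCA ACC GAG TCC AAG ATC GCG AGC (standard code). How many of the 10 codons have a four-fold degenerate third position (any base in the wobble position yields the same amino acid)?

Codon 1 CGC (Arg): third position 4-fold.
Codon 2 GGC (Gly): third position 4-fold.
Codon 3 CCA (Pro): third position 4-fold.
Codon 4 ACC (Thr): third position 4-fold.
Codon 5 GAG (Glu): third position 2-fold.
Codon 6 TCC (Ser): third position 4-fold.
Codon 7 AAG (Lys): third position 2-fold.
Codon 8 ATC (Ile): third position 3-fold.
Codon 9 GCG (Ala): third position 4-fold.
Codon 10 AGC (Ser): third position 2-fold.
Four-fold degenerate third positions: 6.

6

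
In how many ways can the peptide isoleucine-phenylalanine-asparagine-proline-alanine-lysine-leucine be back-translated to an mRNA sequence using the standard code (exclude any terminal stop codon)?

Ile: 3 codons.
Phe: 2 codons.
Asn: 2 codons.
Pro: 4 codons.
Ala: 4 codons.
Lys: 2 codons.
Leu: 6 codons.
3 × 2 × 2 × 4 × 4 × 2 × 6 = 2304.

2304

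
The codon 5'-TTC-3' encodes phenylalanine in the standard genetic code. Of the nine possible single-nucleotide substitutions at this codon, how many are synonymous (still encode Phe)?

Position 1: none → 0 synonymous.
Position 2: none → 0 synonymous.
Position 3: TTT → 1 synonymous.
Total: 0 + 0 + 1 = 1.

1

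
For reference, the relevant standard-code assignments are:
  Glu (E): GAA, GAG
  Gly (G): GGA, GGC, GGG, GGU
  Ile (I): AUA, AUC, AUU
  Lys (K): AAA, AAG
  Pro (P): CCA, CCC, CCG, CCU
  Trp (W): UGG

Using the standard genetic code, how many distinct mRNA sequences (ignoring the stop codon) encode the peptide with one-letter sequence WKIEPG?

Trp: 1 codon.
Lys: 2 codons.
Ile: 3 codons.
Glu: 2 codons.
Pro: 4 codons.
Gly: 4 codons.
1 × 2 × 3 × 2 × 4 × 4 = 192.

192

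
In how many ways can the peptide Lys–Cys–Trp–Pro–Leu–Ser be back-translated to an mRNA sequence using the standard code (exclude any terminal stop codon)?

Lys: 2 codons.
Cys: 2 codons.
Trp: 1 codon.
Pro: 4 codons.
Leu: 6 codons.
Ser: 6 codons.
2 × 2 × 1 × 4 × 6 × 6 = 576.

576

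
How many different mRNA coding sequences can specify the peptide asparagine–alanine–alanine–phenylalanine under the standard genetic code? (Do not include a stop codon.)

Asn: 2 codons.
Ala: 4 codons.
Ala: 4 codons.
Phe: 2 codons.
2 × 4 × 4 × 2 = 64.

64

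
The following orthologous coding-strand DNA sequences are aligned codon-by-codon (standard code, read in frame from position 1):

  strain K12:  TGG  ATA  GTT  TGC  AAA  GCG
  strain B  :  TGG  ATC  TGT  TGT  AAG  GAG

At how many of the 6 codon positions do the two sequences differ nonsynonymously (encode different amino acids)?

2

Codon 1: TGG Trp / TGG Trp — identical.
Codon 2: ATA Ile / ATC Ile — synonymous.
Codon 3: GTT Val / TGT Cys — nonsynonymous.
Codon 4: TGC Cys / TGT Cys — synonymous.
Codon 5: AAA Lys / AAG Lys — synonymous.
Codon 6: GCG Ala / GAG Glu — nonsynonymous.
Nonsynonymous differences: 2.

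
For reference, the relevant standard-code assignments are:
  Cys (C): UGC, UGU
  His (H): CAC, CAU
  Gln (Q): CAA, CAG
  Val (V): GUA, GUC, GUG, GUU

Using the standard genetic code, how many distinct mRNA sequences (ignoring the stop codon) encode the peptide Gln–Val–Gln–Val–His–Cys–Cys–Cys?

Gln: 2 codons.
Val: 4 codons.
Gln: 2 codons.
Val: 4 codons.
His: 2 codons.
Cys: 2 codons.
Cys: 2 codons.
Cys: 2 codons.
2 × 4 × 2 × 4 × 2 × 2 × 2 × 2 = 1024.

1024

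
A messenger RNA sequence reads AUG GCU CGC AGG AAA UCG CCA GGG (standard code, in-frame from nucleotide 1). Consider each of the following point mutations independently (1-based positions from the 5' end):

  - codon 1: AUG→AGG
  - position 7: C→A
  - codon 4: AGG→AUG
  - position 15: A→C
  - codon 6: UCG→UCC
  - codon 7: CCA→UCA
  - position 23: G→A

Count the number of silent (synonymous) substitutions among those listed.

1

Codon 1: AUG (Met) → AGG (Arg) — missense.
Codon 3: CGC (Arg) → AGC (Ser) — missense.
Codon 4: AGG (Arg) → AUG (Met) — missense.
Codon 5: AAA (Lys) → AAC (Asn) — missense.
Codon 6: UCG (Ser) → UCC (Ser) — synonymous.
Codon 7: CCA (Pro) → UCA (Ser) — missense.
Codon 8: GGG (Gly) → GAG (Glu) — missense.
Synonymous: 1 of 7.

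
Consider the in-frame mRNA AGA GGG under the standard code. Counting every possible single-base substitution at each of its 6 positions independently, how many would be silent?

5

Codon 1 (AGA, Arg): 2 synonymous substitutions.
Codon 2 (GGG, Gly): 3 synonymous substitutions.
Total: 2 + 3 = 5.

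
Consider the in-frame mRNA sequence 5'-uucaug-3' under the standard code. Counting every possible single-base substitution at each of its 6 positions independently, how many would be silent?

1

Codon 1 (UUC, Phe): 1 synonymous substitution.
Codon 2 (AUG, Met): 0 synonymous substitutions.
Total: 1 + 0 = 1.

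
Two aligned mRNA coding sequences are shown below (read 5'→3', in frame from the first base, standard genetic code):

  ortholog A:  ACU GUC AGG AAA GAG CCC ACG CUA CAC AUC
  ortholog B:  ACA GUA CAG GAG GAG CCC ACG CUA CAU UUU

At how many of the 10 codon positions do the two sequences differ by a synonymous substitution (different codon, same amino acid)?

Codon 1: ACU Thr / ACA Thr — synonymous.
Codon 2: GUC Val / GUA Val — synonymous.
Codon 3: AGG Arg / CAG Gln — nonsynonymous.
Codon 4: AAA Lys / GAG Glu — nonsynonymous.
Codon 5: GAG Glu / GAG Glu — identical.
Codon 6: CCC Pro / CCC Pro — identical.
Codon 7: ACG Thr / ACG Thr — identical.
Codon 8: CUA Leu / CUA Leu — identical.
Codon 9: CAC His / CAU His — synonymous.
Codon 10: AUC Ile / UUU Phe — nonsynonymous.
Synonymous differences: 3.

3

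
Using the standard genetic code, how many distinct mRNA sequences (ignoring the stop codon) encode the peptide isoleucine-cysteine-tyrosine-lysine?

24

Ile: 3 codons.
Cys: 2 codons.
Tyr: 2 codons.
Lys: 2 codons.
3 × 2 × 2 × 2 = 24.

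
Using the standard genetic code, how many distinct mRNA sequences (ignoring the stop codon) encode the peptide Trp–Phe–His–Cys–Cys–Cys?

32

Trp: 1 codon.
Phe: 2 codons.
His: 2 codons.
Cys: 2 codons.
Cys: 2 codons.
Cys: 2 codons.
1 × 2 × 2 × 2 × 2 × 2 = 32.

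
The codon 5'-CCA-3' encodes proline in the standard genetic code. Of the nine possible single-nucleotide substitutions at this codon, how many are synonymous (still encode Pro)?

Position 1: none → 0 synonymous.
Position 2: none → 0 synonymous.
Position 3: CCU, CCC, CCG → 3 synonymous.
Total: 0 + 0 + 3 = 3.

3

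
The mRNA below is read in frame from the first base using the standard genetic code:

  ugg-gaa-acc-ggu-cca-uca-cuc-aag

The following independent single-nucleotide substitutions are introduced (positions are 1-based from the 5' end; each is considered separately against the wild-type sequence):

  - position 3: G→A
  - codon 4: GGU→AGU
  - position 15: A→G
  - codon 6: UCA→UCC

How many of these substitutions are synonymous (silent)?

Codon 1: UGG (Trp) → UGA (Stop) — nonsense.
Codon 4: GGU (Gly) → AGU (Ser) — missense.
Codon 5: CCA (Pro) → CCG (Pro) — synonymous.
Codon 6: UCA (Ser) → UCC (Ser) — synonymous.
Synonymous: 2 of 4.

2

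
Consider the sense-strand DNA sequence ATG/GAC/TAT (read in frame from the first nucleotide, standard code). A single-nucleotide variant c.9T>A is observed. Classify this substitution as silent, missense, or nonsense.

nonsense

Position 9 falls in codon 3: TAT → Tyr.
After the substitution the codon is TAA → Stop.
The new codon is a stop codon, so this is a nonsense mutation.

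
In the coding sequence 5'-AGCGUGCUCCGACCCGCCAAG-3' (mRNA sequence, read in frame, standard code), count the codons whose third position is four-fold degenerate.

Codon 1 AGC (Ser): third position 2-fold.
Codon 2 GUG (Val): third position 4-fold.
Codon 3 CUC (Leu): third position 4-fold.
Codon 4 CGA (Arg): third position 4-fold.
Codon 5 CCC (Pro): third position 4-fold.
Codon 6 GCC (Ala): third position 4-fold.
Codon 7 AAG (Lys): third position 2-fold.
Four-fold degenerate third positions: 5.

5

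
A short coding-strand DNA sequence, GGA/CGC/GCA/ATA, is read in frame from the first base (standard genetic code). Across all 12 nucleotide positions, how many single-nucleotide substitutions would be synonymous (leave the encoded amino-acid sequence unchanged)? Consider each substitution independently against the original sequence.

Codon 1 (GGA, Gly): 3 synonymous substitutions.
Codon 2 (CGC, Arg): 3 synonymous substitutions.
Codon 3 (GCA, Ala): 3 synonymous substitutions.
Codon 4 (ATA, Ile): 2 synonymous substitutions.
Total: 3 + 3 + 3 + 2 = 11.

11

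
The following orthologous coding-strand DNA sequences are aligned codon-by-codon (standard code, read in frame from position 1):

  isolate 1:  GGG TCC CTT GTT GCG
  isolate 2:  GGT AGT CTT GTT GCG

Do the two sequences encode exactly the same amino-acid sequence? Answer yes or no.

yes

Codon 1: GGG Gly / GGT Gly — synonymous.
Codon 2: TCC Ser / AGT Ser — synonymous.
Codon 3: CTT Leu / CTT Leu — identical.
Codon 4: GTT Val / GTT Val — identical.
Codon 5: GCG Ala / GCG Ala — identical.
Nonsynonymous differences: 0 → same protein.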